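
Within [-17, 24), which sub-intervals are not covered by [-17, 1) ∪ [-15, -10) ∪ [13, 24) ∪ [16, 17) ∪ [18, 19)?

[1, 13)

After merging, the occupied span is [-17, 1), [13, 24).
Gaps within [-17, 24): [1, 13).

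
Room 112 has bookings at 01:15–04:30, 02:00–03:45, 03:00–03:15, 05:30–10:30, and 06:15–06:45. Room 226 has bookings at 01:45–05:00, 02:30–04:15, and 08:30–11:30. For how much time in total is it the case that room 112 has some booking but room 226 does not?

3 h 30 min

A, merged: 01:15–04:30, 05:30–10:30.
B, merged: 01:45–05:00, 08:30–11:30.
A \ B = 01:15–01:45, 05:30–08:30.
Total: 30 min + 3 h = 3 h 30 min.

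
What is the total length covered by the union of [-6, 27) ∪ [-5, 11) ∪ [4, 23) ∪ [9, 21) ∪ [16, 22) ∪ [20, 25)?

Merged: [-6, 27).
Length: 33.

33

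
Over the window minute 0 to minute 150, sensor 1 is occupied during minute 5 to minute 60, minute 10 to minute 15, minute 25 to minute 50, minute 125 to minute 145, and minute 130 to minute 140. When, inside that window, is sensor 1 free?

minute 0 to minute 5, minute 60 to minute 125, minute 145 to minute 150

The merged coverage is minute 5 to minute 60, minute 125 to minute 145.
Gaps within minute 0 to minute 150: minute 0 to minute 5, minute 60 to minute 125, minute 145 to minute 150.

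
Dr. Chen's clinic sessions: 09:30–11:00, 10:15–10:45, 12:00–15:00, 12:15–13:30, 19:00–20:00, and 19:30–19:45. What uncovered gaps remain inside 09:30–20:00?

After merging, the occupied span is 09:30–11:00, 12:00–15:00, 19:00–20:00.
Uncovered inside 09:30–20:00: 11:00–12:00, 15:00–19:00.

11:00–12:00, 15:00–19:00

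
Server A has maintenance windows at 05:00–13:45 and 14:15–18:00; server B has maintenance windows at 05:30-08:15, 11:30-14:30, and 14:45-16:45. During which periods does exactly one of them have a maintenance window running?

05:00–05:30, 08:15–11:30, 13:45–14:15, 14:30–14:45, 16:45–18:00

Only in the first: 05:00–05:30, 08:15–11:30, 14:30–14:45, 16:45–18:00.
Only in the second: 13:45–14:15.
Together these are the periods covered by exactly one.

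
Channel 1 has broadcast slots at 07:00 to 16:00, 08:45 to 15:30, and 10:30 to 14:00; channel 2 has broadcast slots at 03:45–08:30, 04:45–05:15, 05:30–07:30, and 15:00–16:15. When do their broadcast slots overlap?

Merge the first list: 07:00–16:00.
Merge the second list: 03:45–08:30, 15:00–16:15.
07:00–16:00 meets the second set on 07:00–08:30, 15:00–16:00.

07:00–08:30, 15:00–16:00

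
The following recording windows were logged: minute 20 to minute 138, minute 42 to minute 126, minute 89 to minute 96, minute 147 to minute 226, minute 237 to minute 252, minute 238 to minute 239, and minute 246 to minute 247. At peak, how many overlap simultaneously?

Sweep endpoints in order; track running count of active intervals.
Peak of 3 reached at minute 89.

3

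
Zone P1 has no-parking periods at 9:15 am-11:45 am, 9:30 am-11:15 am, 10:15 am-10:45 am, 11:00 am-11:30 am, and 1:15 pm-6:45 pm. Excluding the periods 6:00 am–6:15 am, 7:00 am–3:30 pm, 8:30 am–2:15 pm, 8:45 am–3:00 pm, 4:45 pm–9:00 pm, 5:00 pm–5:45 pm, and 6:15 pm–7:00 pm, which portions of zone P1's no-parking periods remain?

Merge the first list: 9:15 am–11:45 am, 1:15 pm–6:45 pm.
Merge the second list: 6:00 am–6:15 am, 7:00 am–3:30 pm, 4:45 pm–9:00 pm.
9:15 am–11:45 am: entirely removed.
1:15 pm–6:45 pm \ B = 3:30 pm–4:45 pm.

3:30 pm–4:45 pm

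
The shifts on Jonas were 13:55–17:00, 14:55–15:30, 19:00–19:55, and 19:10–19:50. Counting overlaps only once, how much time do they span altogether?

Merged: 13:55-17:00, 19:00-19:55.
Lengths: 3 h 5 min + 55 min = 4 h.

4 h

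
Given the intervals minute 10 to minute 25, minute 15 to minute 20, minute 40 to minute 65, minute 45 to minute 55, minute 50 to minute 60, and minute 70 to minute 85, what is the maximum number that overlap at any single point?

At minute 50, 3 of the intervals are simultaneously active.
No point has more.

3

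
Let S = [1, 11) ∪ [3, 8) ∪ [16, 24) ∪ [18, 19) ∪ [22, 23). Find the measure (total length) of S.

18

Merged: [1, 11), [16, 24).
Lengths: 10 + 8 = 18.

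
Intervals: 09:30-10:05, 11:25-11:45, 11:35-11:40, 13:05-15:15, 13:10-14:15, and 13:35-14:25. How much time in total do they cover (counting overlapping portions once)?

Merged: 09:30–10:05, 11:25–11:45, 13:05–15:15.
Lengths: 35 min + 20 min + 2 h 10 min = 3 h 5 min.

3 h 5 min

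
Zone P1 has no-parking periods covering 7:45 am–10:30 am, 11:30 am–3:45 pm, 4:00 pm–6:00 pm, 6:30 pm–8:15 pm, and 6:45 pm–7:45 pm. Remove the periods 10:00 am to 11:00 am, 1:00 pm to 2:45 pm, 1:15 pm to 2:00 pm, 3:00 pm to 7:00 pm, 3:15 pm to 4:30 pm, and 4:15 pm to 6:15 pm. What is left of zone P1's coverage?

7:45 am–10:00 am, 11:30 am–1:00 pm, 2:45 pm–3:00 pm, 7:00 pm–8:15 pm

A, merged: 7:45 am–10:30 am, 11:30 am–3:45 pm, 4:00 pm–6:00 pm, 6:30 pm–8:15 pm.
B, merged: 10:00 am–11:00 am, 1:00 pm–2:45 pm, 3:00 pm–7:00 pm.
7:45 am–10:30 am minus B → 7:45 am–10:00 am.
11:30 am–3:45 pm minus B → 11:30 am–1:00 pm, 2:45 pm–3:00 pm.
4:00 pm–6:00 pm: fully covered by B → removed.
6:30 pm–8:15 pm minus B → 7:00 pm–8:15 pm.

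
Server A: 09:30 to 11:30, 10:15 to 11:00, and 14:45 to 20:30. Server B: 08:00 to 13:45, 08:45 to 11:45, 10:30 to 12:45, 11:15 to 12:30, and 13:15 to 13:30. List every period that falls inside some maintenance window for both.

09:30-11:30

First set merges to 09:30-11:30, 14:45-20:30.
Second set merges to 08:00-13:45.
09:30-11:30 ∩ B → 09:30-11:30.
14:45-20:30 meets no B interval.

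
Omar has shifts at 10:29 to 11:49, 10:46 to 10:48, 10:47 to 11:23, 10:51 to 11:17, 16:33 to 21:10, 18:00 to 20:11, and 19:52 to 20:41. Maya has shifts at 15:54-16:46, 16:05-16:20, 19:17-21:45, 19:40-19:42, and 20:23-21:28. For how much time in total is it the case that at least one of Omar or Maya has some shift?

7 h 11 min

First set merges to 10:29–11:49, 16:33–21:10.
Second set merges to 15:54–16:46, 19:17–21:45.
A ∪ B = 10:29–11:49, 15:54–21:45.
Total: 1 h 20 min + 5 h 51 min = 7 h 11 min.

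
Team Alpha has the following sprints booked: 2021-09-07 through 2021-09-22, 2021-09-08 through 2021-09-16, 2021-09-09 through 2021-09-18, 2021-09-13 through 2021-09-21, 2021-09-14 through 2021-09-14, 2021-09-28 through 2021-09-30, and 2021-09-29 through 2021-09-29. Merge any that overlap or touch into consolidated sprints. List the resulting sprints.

2021-09-08 through 2021-09-16 overlaps/touches 2021-09-07 through 2021-09-22 → extend to 2021-09-07 through 2021-09-22.
2021-09-09 through 2021-09-18 overlaps/touches 2021-09-07 through 2021-09-22 → extend to 2021-09-07 through 2021-09-22.
2021-09-13 through 2021-09-21 overlaps/touches 2021-09-07 through 2021-09-22 → extend to 2021-09-07 through 2021-09-22.
2021-09-14 through 2021-09-14 overlaps/touches 2021-09-07 through 2021-09-22 → extend to 2021-09-07 through 2021-09-22.
2021-09-28 through 2021-09-30 is disjoint → start new block.
2021-09-29 through 2021-09-29 overlaps/touches 2021-09-28 through 2021-09-30 → extend to 2021-09-28 through 2021-09-30.

2021-09-07 through 2021-09-22, 2021-09-28 through 2021-09-30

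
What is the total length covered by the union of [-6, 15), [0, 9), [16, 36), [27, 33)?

Merged: [-6, 15), [16, 36).
Lengths: 21 + 20 = 41.

41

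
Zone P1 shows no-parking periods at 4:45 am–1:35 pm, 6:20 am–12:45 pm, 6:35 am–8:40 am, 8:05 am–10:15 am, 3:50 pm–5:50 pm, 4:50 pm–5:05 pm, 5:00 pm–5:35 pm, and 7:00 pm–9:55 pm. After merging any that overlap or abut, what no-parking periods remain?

6:20 am–12:45 pm overlaps/touches 4:45 am–1:35 pm → extend to 4:45 am–1:35 pm.
6:35 am–8:40 am overlaps/touches 4:45 am–1:35 pm → extend to 4:45 am–1:35 pm.
8:05 am–10:15 am overlaps/touches 4:45 am–1:35 pm → extend to 4:45 am–1:35 pm.
3:50 pm–5:50 pm is disjoint → start new block.
4:50 pm–5:05 pm overlaps/touches 3:50 pm–5:50 pm → extend to 3:50 pm–5:50 pm.
5:00 pm–5:35 pm overlaps/touches 3:50 pm–5:50 pm → extend to 3:50 pm–5:50 pm.
7:00 pm–9:55 pm is disjoint → start new block.

4:45 am–1:35 pm, 3:50 pm–5:50 pm, 7:00 pm–9:55 pm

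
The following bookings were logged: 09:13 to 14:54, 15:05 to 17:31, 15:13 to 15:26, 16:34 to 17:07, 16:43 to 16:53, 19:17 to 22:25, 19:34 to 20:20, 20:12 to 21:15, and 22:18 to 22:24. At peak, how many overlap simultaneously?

At 16:43, 3 of the intervals are simultaneously active.
No point has more.

3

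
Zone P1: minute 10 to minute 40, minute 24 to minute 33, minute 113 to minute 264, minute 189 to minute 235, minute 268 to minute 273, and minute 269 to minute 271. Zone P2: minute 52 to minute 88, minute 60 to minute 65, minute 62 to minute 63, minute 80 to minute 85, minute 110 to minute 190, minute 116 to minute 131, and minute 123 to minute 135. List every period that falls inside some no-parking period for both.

A, merged: minute 10 to minute 40, minute 113 to minute 264, minute 268 to minute 273.
B, merged: minute 52 to minute 88, minute 110 to minute 190.
minute 10 to minute 40 falls entirely outside B.
minute 113 to minute 264 overlaps B on minute 113 to minute 190.
minute 268 to minute 273 falls entirely outside B.

minute 113 to minute 190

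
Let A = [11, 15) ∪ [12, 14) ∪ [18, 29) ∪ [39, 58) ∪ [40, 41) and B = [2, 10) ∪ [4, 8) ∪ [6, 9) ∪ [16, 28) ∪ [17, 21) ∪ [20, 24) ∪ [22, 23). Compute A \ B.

[11, 15) ∪ [28, 29) ∪ [39, 58)

Merge the first list: [11, 15), [18, 29), [39, 58).
Merge the second list: [2, 10), [16, 28).
[11, 15) is untouched.
[18, 29) with B removed leaves [28, 29).
[39, 58) is untouched.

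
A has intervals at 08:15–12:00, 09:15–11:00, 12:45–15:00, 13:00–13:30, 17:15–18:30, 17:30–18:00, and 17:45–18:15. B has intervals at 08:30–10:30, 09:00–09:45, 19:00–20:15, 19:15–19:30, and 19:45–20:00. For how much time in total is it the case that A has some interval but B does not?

5 h 15 min

First set merges to 08:15–12:00, 12:45–15:00, 17:15–18:30.
Second set merges to 08:30–10:30, 19:00–20:15.
A \ B = 08:15–08:30, 10:30–12:00, 12:45–15:00, 17:15–18:30.
Total: 15 min + 1 h 30 min + 2 h 15 min + 1 h 15 min = 5 h 15 min.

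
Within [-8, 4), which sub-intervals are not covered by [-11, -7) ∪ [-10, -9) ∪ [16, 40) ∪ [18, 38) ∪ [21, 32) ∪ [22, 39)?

After merging, the occupied span is [-11, -7), [16, 40).
Gaps within [-8, 4): [-7, 4).

[-7, 4)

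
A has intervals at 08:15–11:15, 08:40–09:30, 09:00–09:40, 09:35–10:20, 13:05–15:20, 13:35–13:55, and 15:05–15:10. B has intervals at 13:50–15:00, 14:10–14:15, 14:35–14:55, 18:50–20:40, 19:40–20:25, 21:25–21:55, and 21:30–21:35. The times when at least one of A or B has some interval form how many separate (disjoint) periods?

4

Merge the first list: 08:15–11:15, 13:05–15:20.
Merge the second list: 13:50–15:00, 18:50–20:40, 21:25–21:55.
A ∪ B = 08:15–11:15, 13:05–15:20, 18:50–20:40, 21:25–21:55.
That is 4 disjoint pieces.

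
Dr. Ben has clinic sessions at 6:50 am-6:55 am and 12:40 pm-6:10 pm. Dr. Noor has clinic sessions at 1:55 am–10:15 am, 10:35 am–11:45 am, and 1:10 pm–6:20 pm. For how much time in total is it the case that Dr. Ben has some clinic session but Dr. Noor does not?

30 min

A \ B = 12:40 pm–1:10 pm.
Total: 30 min.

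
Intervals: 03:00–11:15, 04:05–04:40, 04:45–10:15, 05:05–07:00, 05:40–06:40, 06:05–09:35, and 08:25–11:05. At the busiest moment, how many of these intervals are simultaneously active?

At 06:05, 5 of the intervals are simultaneously active.
No point has more.

5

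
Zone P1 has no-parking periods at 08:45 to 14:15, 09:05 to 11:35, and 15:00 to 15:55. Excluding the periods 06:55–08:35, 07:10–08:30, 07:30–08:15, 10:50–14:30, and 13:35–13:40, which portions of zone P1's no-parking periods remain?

08:45-10:50, 15:00-15:55

A, merged: 08:45-14:15, 15:00-15:55.
B, merged: 06:55-08:35, 10:50-14:30.
08:45-14:15 with B removed leaves 08:45-10:50.
15:00-15:55 is untouched.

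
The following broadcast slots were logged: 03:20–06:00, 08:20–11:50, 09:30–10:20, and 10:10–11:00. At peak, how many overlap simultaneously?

3

Sweep endpoints in order; track running count of active intervals.
Peak of 3 reached at 10:10.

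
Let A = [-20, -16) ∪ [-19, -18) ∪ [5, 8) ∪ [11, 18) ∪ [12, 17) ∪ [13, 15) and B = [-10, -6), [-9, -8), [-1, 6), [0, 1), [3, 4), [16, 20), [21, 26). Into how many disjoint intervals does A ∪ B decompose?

5

First set merges to [-20, -16), [5, 8), [11, 18).
Second set merges to [-10, -6), [-1, 6), [16, 20), [21, 26).
A ∪ B = [-20, -16), [-10, -6), [-1, 8), [11, 20), [21, 26).
That is 5 disjoint pieces.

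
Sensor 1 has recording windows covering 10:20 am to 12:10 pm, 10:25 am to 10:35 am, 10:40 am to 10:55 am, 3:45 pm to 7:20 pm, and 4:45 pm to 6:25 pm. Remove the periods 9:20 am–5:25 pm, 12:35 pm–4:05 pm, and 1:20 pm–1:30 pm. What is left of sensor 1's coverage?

First set merges to 10:20 am–12:10 pm, 3:45 pm–7:20 pm.
Second set merges to 9:20 am–5:25 pm.
10:20 am–12:10 pm: fully covered by B → removed.
3:45 pm–7:20 pm minus B → 5:25 pm–7:20 pm.

5:25 pm–7:20 pm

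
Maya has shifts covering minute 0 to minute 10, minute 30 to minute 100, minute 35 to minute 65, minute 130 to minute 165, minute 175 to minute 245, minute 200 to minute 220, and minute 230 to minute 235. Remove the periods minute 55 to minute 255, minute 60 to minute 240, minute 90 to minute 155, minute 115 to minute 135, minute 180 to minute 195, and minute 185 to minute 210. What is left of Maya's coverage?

Merge the first list: minute 0 to minute 10, minute 30 to minute 100, minute 130 to minute 165, minute 175 to minute 245.
Merge the second list: minute 55 to minute 255.
minute 0 to minute 10: nothing removed.
minute 30 to minute 100 \ B = minute 30 to minute 55.
minute 130 to minute 165: entirely removed.
minute 175 to minute 245: entirely removed.

minute 0 to minute 10, minute 30 to minute 55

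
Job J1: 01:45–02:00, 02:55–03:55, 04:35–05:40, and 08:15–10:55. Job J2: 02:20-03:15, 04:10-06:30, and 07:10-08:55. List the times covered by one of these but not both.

Only in the first: 01:45–02:00, 03:15–03:55, 08:55–10:55.
Only in the second: 02:20–02:55, 04:10–04:35, 05:40–06:30, 07:10–08:15.
Together these are the periods covered by exactly one.

01:45–02:00, 02:20–02:55, 03:15–03:55, 04:10–04:35, 05:40–06:30, 07:10–08:15, 08:55–10:55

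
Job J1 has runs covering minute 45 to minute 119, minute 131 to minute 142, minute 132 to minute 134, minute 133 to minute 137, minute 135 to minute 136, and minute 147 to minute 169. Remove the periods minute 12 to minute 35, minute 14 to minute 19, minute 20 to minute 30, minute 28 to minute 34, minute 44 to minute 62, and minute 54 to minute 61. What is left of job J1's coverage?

minute 62 to minute 119, minute 131 to minute 142, minute 147 to minute 169

Merge the first list: minute 45 to minute 119, minute 131 to minute 142, minute 147 to minute 169.
Merge the second list: minute 12 to minute 35, minute 44 to minute 62.
minute 45 to minute 119 with B removed leaves minute 62 to minute 119.
minute 131 to minute 142 is untouched.
minute 147 to minute 169 is untouched.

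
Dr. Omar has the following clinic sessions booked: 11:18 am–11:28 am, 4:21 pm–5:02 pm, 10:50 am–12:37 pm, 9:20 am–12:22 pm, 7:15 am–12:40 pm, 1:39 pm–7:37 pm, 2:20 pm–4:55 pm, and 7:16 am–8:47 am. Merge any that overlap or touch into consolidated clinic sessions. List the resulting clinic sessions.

Sort by start: 7:15 am-12:40 pm, 7:16 am-8:47 am, 9:20 am-12:22 pm, 10:50 am-12:37 pm, 11:18 am-11:28 am, 1:39 pm-7:37 pm, 2:20 pm-4:55 pm, 4:21 pm-5:02 pm.
7:16 am-8:47 am overlaps/touches 7:15 am-12:40 pm → extend to 7:15 am-12:40 pm.
9:20 am-12:22 pm overlaps/touches 7:15 am-12:40 pm → extend to 7:15 am-12:40 pm.
10:50 am-12:37 pm overlaps/touches 7:15 am-12:40 pm → extend to 7:15 am-12:40 pm.
11:18 am-11:28 am overlaps/touches 7:15 am-12:40 pm → extend to 7:15 am-12:40 pm.
1:39 pm-7:37 pm is disjoint → start new block.
2:20 pm-4:55 pm overlaps/touches 1:39 pm-7:37 pm → extend to 1:39 pm-7:37 pm.
4:21 pm-5:02 pm overlaps/touches 1:39 pm-7:37 pm → extend to 1:39 pm-7:37 pm.

7:15 am-12:40 pm, 1:39 pm-7:37 pm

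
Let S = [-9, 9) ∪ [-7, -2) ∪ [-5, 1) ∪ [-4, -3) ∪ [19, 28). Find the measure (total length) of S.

Merged: [-9, 9), [19, 28).
Lengths: 18 + 9 = 27.

27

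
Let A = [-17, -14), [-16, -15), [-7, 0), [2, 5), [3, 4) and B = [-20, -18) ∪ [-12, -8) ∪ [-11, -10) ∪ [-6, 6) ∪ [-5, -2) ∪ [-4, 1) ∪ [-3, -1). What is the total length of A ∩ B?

A, merged: [-17, -14), [-7, 0), [2, 5).
B, merged: [-20, -18), [-12, -8), [-6, 6).
A ∩ B = [-6, 0), [2, 5).
Total: 6 + 3 = 9.

9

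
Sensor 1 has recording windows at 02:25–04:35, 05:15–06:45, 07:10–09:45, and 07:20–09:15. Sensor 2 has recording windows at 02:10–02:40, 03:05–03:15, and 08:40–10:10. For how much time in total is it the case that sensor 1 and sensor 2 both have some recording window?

1 h 30 min

First set merges to 02:25–04:35, 05:15–06:45, 07:10–09:45.
A ∩ B = 02:25–02:40, 03:05–03:15, 08:40–09:45.
Total: 15 min + 10 min + 1 h 5 min = 1 h 30 min.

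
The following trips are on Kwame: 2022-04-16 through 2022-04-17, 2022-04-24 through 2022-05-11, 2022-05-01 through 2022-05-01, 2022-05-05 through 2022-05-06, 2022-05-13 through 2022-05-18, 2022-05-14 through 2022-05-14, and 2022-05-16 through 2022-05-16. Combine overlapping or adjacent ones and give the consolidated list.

2022-04-16 through 2022-04-17, 2022-04-24 through 2022-05-11, 2022-05-13 through 2022-05-18

2022-04-24 through 2022-05-11 is disjoint → start new block.
2022-05-01 through 2022-05-01 overlaps/touches 2022-04-24 through 2022-05-11 → extend to 2022-04-24 through 2022-05-11.
2022-05-05 through 2022-05-06 overlaps/touches 2022-04-24 through 2022-05-11 → extend to 2022-04-24 through 2022-05-11.
2022-05-13 through 2022-05-18 is disjoint → start new block.
2022-05-14 through 2022-05-14 overlaps/touches 2022-05-13 through 2022-05-18 → extend to 2022-05-13 through 2022-05-18.
2022-05-16 through 2022-05-16 overlaps/touches 2022-05-13 through 2022-05-18 → extend to 2022-05-13 through 2022-05-18.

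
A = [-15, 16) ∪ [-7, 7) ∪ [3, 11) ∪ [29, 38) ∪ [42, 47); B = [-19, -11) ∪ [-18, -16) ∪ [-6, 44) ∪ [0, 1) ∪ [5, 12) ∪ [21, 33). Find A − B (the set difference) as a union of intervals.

A, merged: [-15, 16), [29, 38), [42, 47).
B, merged: [-19, -11), [-6, 44).
[-15, 16) minus B → [-11, -6).
[29, 38): fully covered by B → removed.
[42, 47) minus B → [44, 47).

[-11, -6) ∪ [44, 47)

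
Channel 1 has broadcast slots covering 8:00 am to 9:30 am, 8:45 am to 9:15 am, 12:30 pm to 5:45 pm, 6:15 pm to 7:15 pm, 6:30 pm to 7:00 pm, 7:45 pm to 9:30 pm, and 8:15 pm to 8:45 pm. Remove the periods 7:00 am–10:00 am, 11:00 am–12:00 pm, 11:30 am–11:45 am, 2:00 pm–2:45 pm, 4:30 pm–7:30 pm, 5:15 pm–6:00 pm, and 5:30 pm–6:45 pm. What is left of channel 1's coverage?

12:30 pm–2:00 pm, 2:45 pm–4:30 pm, 7:45 pm–9:30 pm

Merge the first list: 8:00 am–9:30 am, 12:30 pm–5:45 pm, 6:15 pm–7:15 pm, 7:45 pm–9:30 pm.
Merge the second list: 7:00 am–10:00 am, 11:00 am–12:00 pm, 2:00 pm–2:45 pm, 4:30 pm–7:30 pm.
8:00 am–9:30 am: fully covered by B → removed.
12:30 pm–5:45 pm minus B → 12:30 pm–2:00 pm, 2:45 pm–4:30 pm.
6:15 pm–7:15 pm: fully covered by B → removed.
7:45 pm–9:30 pm: no B overlap → unchanged.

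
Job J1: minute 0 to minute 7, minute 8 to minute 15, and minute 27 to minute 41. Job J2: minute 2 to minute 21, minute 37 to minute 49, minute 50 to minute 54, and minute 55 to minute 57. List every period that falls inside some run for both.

minute 2 to minute 7, minute 8 to minute 15, minute 37 to minute 41

minute 0 to minute 7 meets the second set on minute 2 to minute 7.
minute 8 to minute 15 meets the second set on minute 8 to minute 15.
minute 27 to minute 41 meets the second set on minute 37 to minute 41.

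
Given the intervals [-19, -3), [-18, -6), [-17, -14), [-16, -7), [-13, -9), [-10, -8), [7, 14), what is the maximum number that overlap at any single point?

Walk the sorted start/end points keeping a running depth.
The depth first hits 5 at -10.

5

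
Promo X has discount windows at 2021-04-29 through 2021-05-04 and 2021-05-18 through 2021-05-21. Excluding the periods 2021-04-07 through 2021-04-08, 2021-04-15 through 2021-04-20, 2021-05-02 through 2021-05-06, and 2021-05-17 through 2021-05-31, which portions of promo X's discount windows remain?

2021-04-29 through 2021-05-01

2021-04-29 through 2021-05-04 minus B → 2021-04-29 through 2021-05-01.
2021-05-18 through 2021-05-21: fully covered by B → removed.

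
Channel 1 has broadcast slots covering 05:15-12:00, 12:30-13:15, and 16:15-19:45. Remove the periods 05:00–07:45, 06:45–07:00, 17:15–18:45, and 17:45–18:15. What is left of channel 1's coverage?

Merge the second list: 05:00-07:45, 17:15-18:45.
05:15-12:00 \ B = 07:45-12:00.
12:30-13:15: nothing removed.
16:15-19:45 \ B = 16:15-17:15, 18:45-19:45.

07:45-12:00, 12:30-13:15, 16:15-17:15, 18:45-19:45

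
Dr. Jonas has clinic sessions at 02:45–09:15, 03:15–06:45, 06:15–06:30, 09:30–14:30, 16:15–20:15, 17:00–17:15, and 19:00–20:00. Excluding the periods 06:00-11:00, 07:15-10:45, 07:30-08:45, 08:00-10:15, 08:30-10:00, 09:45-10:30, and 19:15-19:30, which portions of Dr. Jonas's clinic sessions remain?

Merge the first list: 02:45–09:15, 09:30–14:30, 16:15–20:15.
Merge the second list: 06:00–11:00, 19:15–19:30.
02:45–09:15 \ B = 02:45–06:00.
09:30–14:30 \ B = 11:00–14:30.
16:15–20:15 \ B = 16:15–19:15, 19:30–20:15.

02:45–06:00, 11:00–14:30, 16:15–19:15, 19:30–20:15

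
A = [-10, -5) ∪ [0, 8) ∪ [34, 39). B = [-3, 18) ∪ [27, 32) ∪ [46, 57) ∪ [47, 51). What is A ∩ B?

[0, 8)

B, merged: [-3, 18), [27, 32), [46, 57).
[-10, -5): no overlap with the second set.
[0, 8) meets the second set on [0, 8).
[34, 39): no overlap with the second set.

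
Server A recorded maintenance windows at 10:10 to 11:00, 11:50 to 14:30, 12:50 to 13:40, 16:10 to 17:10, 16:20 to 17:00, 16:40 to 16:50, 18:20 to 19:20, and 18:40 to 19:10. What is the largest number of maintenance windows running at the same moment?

At 16:40, 3 of the intervals are simultaneously active.
No point has more.

3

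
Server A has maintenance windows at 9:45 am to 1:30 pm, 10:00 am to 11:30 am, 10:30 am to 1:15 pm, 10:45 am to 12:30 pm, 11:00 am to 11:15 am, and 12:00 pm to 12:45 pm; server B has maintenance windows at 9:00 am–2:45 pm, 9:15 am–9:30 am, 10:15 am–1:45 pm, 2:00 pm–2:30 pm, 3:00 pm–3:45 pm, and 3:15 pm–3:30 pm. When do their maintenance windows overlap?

9:45 am–1:30 pm

Merge the first list: 9:45 am–1:30 pm.
Merge the second list: 9:00 am–2:45 pm, 3:00 pm–3:45 pm.
9:45 am–1:30 pm overlaps B on 9:45 am–1:30 pm.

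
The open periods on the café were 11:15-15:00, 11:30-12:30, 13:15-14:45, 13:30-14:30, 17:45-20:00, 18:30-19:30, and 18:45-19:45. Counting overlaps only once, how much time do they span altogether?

Merged: 11:15–15:00, 17:45–20:00.
Lengths: 3 h 45 min + 2 h 15 min = 6 h.

6 h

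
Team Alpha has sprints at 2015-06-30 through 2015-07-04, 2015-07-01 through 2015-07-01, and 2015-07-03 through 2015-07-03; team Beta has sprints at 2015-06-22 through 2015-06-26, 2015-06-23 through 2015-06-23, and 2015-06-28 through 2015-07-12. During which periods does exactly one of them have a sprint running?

2015-06-22 through 2015-06-26, 2015-06-28 through 2015-06-29, 2015-07-05 through 2015-07-12

First set merges to 2015-06-30 through 2015-07-04.
Second set merges to 2015-06-22 through 2015-06-26, 2015-06-28 through 2015-07-12.
A but not B: none.
B but not A: 2015-06-22 through 2015-06-26, 2015-06-28 through 2015-06-29, 2015-07-05 through 2015-07-12.
Combining gives A △ B.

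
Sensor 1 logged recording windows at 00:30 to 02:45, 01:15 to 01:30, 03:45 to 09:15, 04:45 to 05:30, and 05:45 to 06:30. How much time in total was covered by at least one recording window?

7 h 45 min

Merged: 00:30–02:45, 03:45–09:15.
Lengths: 2 h 15 min + 5 h 30 min = 7 h 45 min.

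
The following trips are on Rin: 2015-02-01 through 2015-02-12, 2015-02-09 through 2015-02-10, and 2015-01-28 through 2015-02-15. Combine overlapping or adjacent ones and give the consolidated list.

2015-01-28 through 2015-02-15

Sort by start: 2015-01-28 through 2015-02-15, 2015-02-01 through 2015-02-12, 2015-02-09 through 2015-02-10.
2015-02-01 through 2015-02-12 overlaps/touches 2015-01-28 through 2015-02-15 → extend to 2015-01-28 through 2015-02-15.
2015-02-09 through 2015-02-10 overlaps/touches 2015-01-28 through 2015-02-15 → extend to 2015-01-28 through 2015-02-15.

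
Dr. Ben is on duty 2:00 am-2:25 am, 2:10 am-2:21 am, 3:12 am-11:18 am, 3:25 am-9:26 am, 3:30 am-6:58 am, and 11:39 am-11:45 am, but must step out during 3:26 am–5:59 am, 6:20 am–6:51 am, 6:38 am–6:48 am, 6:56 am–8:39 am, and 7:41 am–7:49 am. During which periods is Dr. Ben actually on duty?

2:00 am–2:25 am, 3:12 am–3:26 am, 5:59 am–6:20 am, 6:51 am–6:56 am, 8:39 am–11:18 am, 11:39 am–11:45 am

First set merges to 2:00 am–2:25 am, 3:12 am–11:18 am, 11:39 am–11:45 am.
Second set merges to 3:26 am–5:59 am, 6:20 am–6:51 am, 6:56 am–8:39 am.
2:00 am–2:25 am: no B overlap → unchanged.
3:12 am–11:18 am minus B → 3:12 am–3:26 am, 5:59 am–6:20 am, 6:51 am–6:56 am, 8:39 am–11:18 am.
11:39 am–11:45 am: no B overlap → unchanged.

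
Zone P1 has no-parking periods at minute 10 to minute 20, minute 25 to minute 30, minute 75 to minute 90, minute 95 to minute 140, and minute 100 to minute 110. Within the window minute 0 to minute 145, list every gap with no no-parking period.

minute 0 to minute 10, minute 20 to minute 25, minute 30 to minute 75, minute 90 to minute 95, minute 140 to minute 145

After merging, the occupied span is minute 10 to minute 20, minute 25 to minute 30, minute 75 to minute 90, minute 95 to minute 140.
Complement within minute 0 to minute 145: minute 0 to minute 10, minute 20 to minute 25, minute 30 to minute 75, minute 90 to minute 95, minute 140 to minute 145.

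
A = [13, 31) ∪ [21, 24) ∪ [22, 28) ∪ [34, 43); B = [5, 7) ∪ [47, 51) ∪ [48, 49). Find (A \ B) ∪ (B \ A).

[5, 7) ∪ [13, 31) ∪ [34, 43) ∪ [47, 51)

First set merges to [13, 31), [34, 43).
Second set merges to [5, 7), [47, 51).
Only in the first: [13, 31), [34, 43).
Only in the second: [5, 7), [47, 51).
Together these are the periods covered by exactly one.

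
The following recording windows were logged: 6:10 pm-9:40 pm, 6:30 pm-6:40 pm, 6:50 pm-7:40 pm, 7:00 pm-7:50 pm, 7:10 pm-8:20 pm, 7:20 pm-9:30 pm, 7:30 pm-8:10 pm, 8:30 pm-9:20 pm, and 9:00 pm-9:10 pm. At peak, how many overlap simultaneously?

6

Walk the sorted start/end points keeping a running depth.
The depth first hits 6 at 7:30 pm.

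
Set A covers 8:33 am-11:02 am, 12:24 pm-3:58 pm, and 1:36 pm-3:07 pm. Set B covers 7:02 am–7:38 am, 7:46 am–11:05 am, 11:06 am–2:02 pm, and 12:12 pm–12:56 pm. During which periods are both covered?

Merge the first list: 8:33 am-11:02 am, 12:24 pm-3:58 pm.
Merge the second list: 7:02 am-7:38 am, 7:46 am-11:05 am, 11:06 am-2:02 pm.
8:33 am-11:02 am ∩ B → 8:33 am-11:02 am.
12:24 pm-3:58 pm ∩ B → 12:24 pm-2:02 pm.

8:33 am-11:02 am, 12:24 pm-2:02 pm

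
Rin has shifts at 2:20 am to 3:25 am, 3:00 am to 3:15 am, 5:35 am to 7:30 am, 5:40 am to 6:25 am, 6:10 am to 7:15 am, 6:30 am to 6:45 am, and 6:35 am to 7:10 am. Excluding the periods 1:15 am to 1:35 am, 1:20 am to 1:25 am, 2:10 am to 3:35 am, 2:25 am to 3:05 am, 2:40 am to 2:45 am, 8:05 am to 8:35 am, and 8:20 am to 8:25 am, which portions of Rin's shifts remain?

Merge the first list: 2:20 am–3:25 am, 5:35 am–7:30 am.
Merge the second list: 1:15 am–1:35 am, 2:10 am–3:35 am, 8:05 am–8:35 am.
2:20 am–3:25 am lies entirely inside B → drops out.
5:35 am–7:30 am is untouched.

5:35 am–7:30 am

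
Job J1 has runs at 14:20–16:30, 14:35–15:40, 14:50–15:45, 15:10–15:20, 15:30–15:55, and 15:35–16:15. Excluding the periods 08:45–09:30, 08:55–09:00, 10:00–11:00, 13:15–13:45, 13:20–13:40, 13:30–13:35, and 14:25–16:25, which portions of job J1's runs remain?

14:20–14:25, 16:25–16:30

First set merges to 14:20–16:30.
Second set merges to 08:45–09:30, 10:00–11:00, 13:15–13:45, 14:25–16:25.
14:20–16:30 minus B → 14:20–14:25, 16:25–16:30.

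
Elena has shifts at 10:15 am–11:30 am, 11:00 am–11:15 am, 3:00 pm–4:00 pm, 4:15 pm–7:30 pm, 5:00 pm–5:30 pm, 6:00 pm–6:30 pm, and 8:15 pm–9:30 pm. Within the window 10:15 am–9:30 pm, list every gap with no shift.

11:30 am–3:00 pm, 4:00 pm–4:15 pm, 7:30 pm–8:15 pm

The merged coverage is 10:15 am–11:30 am, 3:00 pm–4:00 pm, 4:15 pm–7:30 pm, 8:15 pm–9:30 pm.
Complement within 10:15 am–9:30 pm: 11:30 am–3:00 pm, 4:00 pm–4:15 pm, 7:30 pm–8:15 pm.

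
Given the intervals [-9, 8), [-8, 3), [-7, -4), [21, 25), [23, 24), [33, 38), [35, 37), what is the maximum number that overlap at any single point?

3

Walk the sorted start/end points keeping a running depth.
The depth first hits 3 at -7.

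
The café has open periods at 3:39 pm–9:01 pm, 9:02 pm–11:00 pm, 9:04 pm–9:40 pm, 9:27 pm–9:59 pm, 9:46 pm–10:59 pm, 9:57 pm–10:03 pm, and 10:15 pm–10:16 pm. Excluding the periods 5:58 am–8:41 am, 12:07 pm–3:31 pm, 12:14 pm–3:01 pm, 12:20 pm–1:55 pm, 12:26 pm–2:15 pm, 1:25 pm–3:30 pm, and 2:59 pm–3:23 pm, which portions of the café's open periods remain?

3:39 pm-9:01 pm, 9:02 pm-11:00 pm

First set merges to 3:39 pm-9:01 pm, 9:02 pm-11:00 pm.
Second set merges to 5:58 am-8:41 am, 12:07 pm-3:31 pm.
3:39 pm-9:01 pm: no B overlap → unchanged.
9:02 pm-11:00 pm: no B overlap → unchanged.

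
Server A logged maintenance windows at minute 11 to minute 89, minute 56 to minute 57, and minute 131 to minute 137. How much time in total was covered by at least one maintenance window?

84 minutes

Merged: minute 11 to minute 89, minute 131 to minute 137.
Lengths: 78 minutes + 6 minutes = 84 minutes.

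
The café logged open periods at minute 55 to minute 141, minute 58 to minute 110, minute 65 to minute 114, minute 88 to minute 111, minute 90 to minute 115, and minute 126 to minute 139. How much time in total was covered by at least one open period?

Merged: minute 55 to minute 141.
Length: 86 minutes.

86 minutes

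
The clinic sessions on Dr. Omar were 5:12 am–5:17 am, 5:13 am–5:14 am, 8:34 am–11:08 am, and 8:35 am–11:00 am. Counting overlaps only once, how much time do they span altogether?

Merged: 5:12 am-5:17 am, 8:34 am-11:08 am.
Lengths: 5 min + 2 h 34 min = 2 h 39 min.

2 h 39 min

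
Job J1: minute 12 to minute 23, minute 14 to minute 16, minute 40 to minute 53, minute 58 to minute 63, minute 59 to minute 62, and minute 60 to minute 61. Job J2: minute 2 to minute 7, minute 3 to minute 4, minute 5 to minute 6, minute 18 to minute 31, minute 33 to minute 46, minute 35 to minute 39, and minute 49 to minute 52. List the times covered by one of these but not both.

minute 2 to minute 7, minute 12 to minute 18, minute 23 to minute 31, minute 33 to minute 40, minute 46 to minute 49, minute 52 to minute 53, minute 58 to minute 63

Merge the first list: minute 12 to minute 23, minute 40 to minute 53, minute 58 to minute 63.
Merge the second list: minute 2 to minute 7, minute 18 to minute 31, minute 33 to minute 46, minute 49 to minute 52.
Only in the first: minute 12 to minute 18, minute 46 to minute 49, minute 52 to minute 53, minute 58 to minute 63.
Only in the second: minute 2 to minute 7, minute 23 to minute 31, minute 33 to minute 40.
Together these are the periods covered by exactly one.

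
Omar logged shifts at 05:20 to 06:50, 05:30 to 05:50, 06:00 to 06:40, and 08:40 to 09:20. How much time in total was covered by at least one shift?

Merged: 05:20-06:50, 08:40-09:20.
Lengths: 1 h 30 min + 40 min = 2 h 10 min.

2 h 10 min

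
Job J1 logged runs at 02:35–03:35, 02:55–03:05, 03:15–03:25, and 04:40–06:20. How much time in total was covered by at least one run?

Merged: 02:35–03:35, 04:40–06:20.
Lengths: 1 h + 1 h 40 min = 2 h 40 min.

2 h 40 min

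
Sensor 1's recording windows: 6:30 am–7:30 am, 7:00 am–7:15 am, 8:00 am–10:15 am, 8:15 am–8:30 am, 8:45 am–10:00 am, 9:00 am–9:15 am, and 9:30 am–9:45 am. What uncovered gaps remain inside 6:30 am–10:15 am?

7:30 am-8:00 am

The merged coverage is 6:30 am-7:30 am, 8:00 am-10:15 am.
Uncovered inside 6:30 am-10:15 am: 7:30 am-8:00 am.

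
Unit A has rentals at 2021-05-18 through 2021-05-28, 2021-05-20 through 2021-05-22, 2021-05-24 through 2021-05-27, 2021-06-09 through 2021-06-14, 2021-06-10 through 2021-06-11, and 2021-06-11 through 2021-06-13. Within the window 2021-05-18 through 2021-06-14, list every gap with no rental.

2021-05-29 through 2021-06-08

Covered (merged): 2021-05-18 through 2021-05-28, 2021-06-09 through 2021-06-14.
Complement within 2021-05-18 through 2021-06-14: 2021-05-29 through 2021-06-08.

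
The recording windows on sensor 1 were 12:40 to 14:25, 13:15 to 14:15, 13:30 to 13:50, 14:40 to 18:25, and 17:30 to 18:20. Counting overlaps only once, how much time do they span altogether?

Merged: 12:40–14:25, 14:40–18:25.
Lengths: 1 h 45 min + 3 h 45 min = 5 h 30 min.

5 h 30 min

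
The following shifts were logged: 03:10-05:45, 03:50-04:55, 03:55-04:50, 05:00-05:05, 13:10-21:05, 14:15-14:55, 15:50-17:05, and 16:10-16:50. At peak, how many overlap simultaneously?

3

At 03:55, 3 of the intervals are simultaneously active.
No point has more.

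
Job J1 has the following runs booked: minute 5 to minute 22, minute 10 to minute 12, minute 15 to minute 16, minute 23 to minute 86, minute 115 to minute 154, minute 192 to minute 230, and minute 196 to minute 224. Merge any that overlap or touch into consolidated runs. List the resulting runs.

minute 5 to minute 22, minute 23 to minute 86, minute 115 to minute 154, minute 192 to minute 230

minute 10 to minute 12 overlaps/touches minute 5 to minute 22 → extend to minute 5 to minute 22.
minute 15 to minute 16 overlaps/touches minute 5 to minute 22 → extend to minute 5 to minute 22.
minute 23 to minute 86 is disjoint → start new block.
minute 115 to minute 154 is disjoint → start new block.
minute 192 to minute 230 is disjoint → start new block.
minute 196 to minute 224 overlaps/touches minute 192 to minute 230 → extend to minute 192 to minute 230.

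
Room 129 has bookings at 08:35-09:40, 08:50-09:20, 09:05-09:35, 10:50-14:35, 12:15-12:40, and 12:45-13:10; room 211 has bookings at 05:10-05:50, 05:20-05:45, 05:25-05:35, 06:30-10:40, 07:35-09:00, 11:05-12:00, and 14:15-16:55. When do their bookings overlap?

08:35–09:40, 11:05–12:00, 14:15–14:35

First set merges to 08:35–09:40, 10:50–14:35.
Second set merges to 05:10–05:50, 06:30–10:40, 11:05–12:00, 14:15–16:55.
08:35–09:40 overlaps B on 08:35–09:40.
10:50–14:35 overlaps B on 11:05–12:00, 14:15–14:35.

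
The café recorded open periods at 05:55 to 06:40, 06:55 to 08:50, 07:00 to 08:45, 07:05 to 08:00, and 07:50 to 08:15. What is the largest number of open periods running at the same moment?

4

Sweep endpoints in order; track running count of active intervals.
Peak of 4 reached at 07:50.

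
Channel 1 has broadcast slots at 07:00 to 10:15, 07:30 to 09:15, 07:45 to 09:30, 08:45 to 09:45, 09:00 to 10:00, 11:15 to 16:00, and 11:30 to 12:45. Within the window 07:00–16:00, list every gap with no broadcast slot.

After merging, the occupied span is 07:00–10:15, 11:15–16:00.
Complement within 07:00–16:00: 10:15–11:15.

10:15–11:15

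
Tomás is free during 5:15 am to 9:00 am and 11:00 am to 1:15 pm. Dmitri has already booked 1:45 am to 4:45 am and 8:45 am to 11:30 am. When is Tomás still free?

5:15 am–9:00 am minus B → 5:15 am–8:45 am.
11:00 am–1:15 pm minus B → 11:30 am–1:15 pm.

5:15 am–8:45 am, 11:30 am–1:15 pm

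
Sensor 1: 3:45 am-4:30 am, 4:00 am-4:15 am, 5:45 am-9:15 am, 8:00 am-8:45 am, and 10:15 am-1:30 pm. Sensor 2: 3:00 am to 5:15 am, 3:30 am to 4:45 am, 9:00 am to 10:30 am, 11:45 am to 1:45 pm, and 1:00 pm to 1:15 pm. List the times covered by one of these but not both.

3:00 am–3:45 am, 4:30 am–5:15 am, 5:45 am–9:00 am, 9:15 am–10:15 am, 10:30 am–11:45 am, 1:30 pm–1:45 pm

First set merges to 3:45 am–4:30 am, 5:45 am–9:15 am, 10:15 am–1:30 pm.
Second set merges to 3:00 am–5:15 am, 9:00 am–10:30 am, 11:45 am–1:45 pm.
A \ B = 5:45 am–9:00 am, 10:30 am–11:45 am.
B \ A = 3:00 am–3:45 am, 4:30 am–5:15 am, 9:15 am–10:15 am, 1:30 pm–1:45 pm.
Union of the two gives the symmetric difference.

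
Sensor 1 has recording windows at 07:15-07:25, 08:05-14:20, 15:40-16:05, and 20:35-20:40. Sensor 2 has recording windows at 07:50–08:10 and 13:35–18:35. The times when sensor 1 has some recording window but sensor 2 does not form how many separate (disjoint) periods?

A \ B = 07:15–07:25, 08:10–13:35, 20:35–20:40.
That is 3 disjoint pieces.

3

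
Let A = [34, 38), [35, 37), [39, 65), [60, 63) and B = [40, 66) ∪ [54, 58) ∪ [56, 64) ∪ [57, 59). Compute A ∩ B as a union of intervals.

[40, 65)

First set merges to [34, 38), [39, 65).
Second set merges to [40, 66).
[34, 38) falls entirely outside B.
[39, 65) overlaps B on [40, 65).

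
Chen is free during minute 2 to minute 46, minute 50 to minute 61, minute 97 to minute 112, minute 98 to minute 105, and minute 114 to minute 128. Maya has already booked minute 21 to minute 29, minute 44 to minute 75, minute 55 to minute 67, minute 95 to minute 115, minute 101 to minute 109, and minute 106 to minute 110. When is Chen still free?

A, merged: minute 2 to minute 46, minute 50 to minute 61, minute 97 to minute 112, minute 114 to minute 128.
B, merged: minute 21 to minute 29, minute 44 to minute 75, minute 95 to minute 115.
minute 2 to minute 46 \ B = minute 2 to minute 21, minute 29 to minute 44.
minute 50 to minute 61: entirely removed.
minute 97 to minute 112: entirely removed.
minute 114 to minute 128 \ B = minute 115 to minute 128.

minute 2 to minute 21, minute 29 to minute 44, minute 115 to minute 128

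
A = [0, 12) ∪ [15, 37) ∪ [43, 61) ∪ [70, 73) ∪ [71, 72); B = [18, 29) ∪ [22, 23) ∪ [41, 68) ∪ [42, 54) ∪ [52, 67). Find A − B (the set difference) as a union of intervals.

Merge the first list: [0, 12), [15, 37), [43, 61), [70, 73).
Merge the second list: [18, 29), [41, 68).
[0, 12) is untouched.
[15, 37) with B removed leaves [15, 18), [29, 37).
[43, 61) lies entirely inside B → drops out.
[70, 73) is untouched.

[0, 12) ∪ [15, 18) ∪ [29, 37) ∪ [70, 73)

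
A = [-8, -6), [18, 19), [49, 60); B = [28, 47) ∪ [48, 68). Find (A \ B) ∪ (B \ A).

[-8, -6) ∪ [18, 19) ∪ [28, 47) ∪ [48, 49) ∪ [60, 68)

A \ B = [-8, -6), [18, 19).
B \ A = [28, 47), [48, 49), [60, 68).
Union of the two gives the symmetric difference.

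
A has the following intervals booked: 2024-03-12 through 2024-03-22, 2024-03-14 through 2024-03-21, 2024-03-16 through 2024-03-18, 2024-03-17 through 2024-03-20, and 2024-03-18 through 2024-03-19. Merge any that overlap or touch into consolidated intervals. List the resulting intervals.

2024-03-14 through 2024-03-21 overlaps/touches 2024-03-12 through 2024-03-22 → extend to 2024-03-12 through 2024-03-22.
2024-03-16 through 2024-03-18 overlaps/touches 2024-03-12 through 2024-03-22 → extend to 2024-03-12 through 2024-03-22.
2024-03-17 through 2024-03-20 overlaps/touches 2024-03-12 through 2024-03-22 → extend to 2024-03-12 through 2024-03-22.
2024-03-18 through 2024-03-19 overlaps/touches 2024-03-12 through 2024-03-22 → extend to 2024-03-12 through 2024-03-22.

2024-03-12 through 2024-03-22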